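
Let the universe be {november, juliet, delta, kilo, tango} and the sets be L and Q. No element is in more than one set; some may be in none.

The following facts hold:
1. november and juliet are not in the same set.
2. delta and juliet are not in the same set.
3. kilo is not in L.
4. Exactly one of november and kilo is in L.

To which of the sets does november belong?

november: L

From (3): kilo ∉ L.
(4) (exactly one): november ∈ L.
(1): juliet ∉ L.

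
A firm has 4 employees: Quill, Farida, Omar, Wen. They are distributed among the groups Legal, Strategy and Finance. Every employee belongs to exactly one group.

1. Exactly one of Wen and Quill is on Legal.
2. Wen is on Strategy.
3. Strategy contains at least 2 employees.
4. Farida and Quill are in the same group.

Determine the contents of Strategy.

Strategy = {Omar, Wen}

From (2): Wen ∈ Strategy.
(1) (exactly one): Quill ∈ Legal.
(4): Farida matches Quill: Farida ∈ Legal.
(3): only 2 candidates remain for Strategy, so all are in.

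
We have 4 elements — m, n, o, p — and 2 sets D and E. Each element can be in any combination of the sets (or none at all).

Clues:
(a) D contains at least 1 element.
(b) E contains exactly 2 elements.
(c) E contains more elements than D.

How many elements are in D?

1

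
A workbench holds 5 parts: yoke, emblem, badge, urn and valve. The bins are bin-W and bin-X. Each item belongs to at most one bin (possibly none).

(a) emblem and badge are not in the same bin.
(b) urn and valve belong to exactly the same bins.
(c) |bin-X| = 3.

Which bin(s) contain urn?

urn: bin-X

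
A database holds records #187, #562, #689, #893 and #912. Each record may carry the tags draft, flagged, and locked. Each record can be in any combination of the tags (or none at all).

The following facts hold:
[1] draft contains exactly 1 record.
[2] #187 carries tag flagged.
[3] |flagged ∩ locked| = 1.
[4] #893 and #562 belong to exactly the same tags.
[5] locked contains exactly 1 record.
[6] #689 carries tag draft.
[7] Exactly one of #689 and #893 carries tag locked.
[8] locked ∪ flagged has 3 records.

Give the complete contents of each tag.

draft = {#689}; flagged = {#187, #689, #912}; locked = {#689}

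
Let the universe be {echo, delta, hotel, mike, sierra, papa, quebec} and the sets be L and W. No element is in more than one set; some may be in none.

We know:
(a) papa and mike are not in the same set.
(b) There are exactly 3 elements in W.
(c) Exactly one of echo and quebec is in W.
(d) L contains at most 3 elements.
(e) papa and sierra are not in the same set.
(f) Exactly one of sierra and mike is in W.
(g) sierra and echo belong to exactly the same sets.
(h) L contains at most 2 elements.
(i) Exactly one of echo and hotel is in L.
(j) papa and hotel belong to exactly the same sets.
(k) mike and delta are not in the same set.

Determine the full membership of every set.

L = {hotel, papa}; W = {delta, echo, sierra}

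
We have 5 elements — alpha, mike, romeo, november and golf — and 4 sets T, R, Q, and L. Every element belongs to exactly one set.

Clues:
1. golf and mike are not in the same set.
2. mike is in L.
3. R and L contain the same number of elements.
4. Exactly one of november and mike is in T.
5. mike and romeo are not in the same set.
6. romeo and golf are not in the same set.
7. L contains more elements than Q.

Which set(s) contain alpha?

alpha: T

From (2): mike ∈ L.
(1): golf ∉ L.
(4) (exactly one): november ∈ T.
(5): romeo ∉ L.
Suppose alpha ∉ T: no assignment then satisfies all the clues, so alpha ∈ T.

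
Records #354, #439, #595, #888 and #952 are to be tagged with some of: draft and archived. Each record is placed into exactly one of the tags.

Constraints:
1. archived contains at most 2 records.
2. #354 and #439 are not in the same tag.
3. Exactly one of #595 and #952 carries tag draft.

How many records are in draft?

3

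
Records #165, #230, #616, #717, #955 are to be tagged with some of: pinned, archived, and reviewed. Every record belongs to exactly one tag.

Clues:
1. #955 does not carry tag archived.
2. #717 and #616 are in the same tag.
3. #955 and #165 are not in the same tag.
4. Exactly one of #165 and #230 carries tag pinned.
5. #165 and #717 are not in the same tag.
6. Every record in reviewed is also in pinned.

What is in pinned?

pinned = {#230, #616, #717, #955}

From (1): #955 ∉ archived.
Suppose #165 ∈ pinned: no assignment then satisfies all the clues, so #165 ∉ pinned.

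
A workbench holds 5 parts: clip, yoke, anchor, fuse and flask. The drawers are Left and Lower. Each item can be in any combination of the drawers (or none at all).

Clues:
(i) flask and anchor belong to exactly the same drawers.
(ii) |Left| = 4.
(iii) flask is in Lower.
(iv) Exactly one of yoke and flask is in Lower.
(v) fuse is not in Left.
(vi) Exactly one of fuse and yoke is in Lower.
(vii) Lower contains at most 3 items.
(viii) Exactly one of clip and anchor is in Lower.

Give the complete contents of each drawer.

From (iii): flask ∈ Lower.
From (v): fuse ∉ Left.
(i): anchor matches flask: anchor ∈ Lower.
(ii): only 4 candidates remain for Left, so all are in.
(iv) (exactly one): yoke ∉ Lower.
(vi) (exactly one): fuse ∈ Lower.
(vii): Lower already has 3, so the rest are out.

Left = {anchor, clip, flask, yoke}; Lower = {anchor, flask, fuse}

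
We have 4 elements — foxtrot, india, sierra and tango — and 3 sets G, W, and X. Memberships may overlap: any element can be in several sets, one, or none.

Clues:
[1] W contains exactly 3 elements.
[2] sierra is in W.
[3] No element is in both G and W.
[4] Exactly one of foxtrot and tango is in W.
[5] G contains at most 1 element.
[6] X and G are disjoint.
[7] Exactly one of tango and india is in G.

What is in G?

G = {tango}

From (2): sierra ∈ W.
(3) (disjoint): sierra ∉ G.
Suppose foxtrot ∈ G: no assignment then satisfies all the clues, so foxtrot ∉ G.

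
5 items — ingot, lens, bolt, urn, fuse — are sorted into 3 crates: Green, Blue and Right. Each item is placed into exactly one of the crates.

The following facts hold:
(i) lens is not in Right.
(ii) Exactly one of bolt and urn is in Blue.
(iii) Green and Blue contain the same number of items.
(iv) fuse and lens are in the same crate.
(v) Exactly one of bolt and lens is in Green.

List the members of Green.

From (i): lens ∉ Right.
(iv): fuse matches lens: fuse ∉ Right.
Suppose ingot ∈ Green: no assignment then satisfies all the clues, so ingot ∉ Green.

Green = {fuse, lens}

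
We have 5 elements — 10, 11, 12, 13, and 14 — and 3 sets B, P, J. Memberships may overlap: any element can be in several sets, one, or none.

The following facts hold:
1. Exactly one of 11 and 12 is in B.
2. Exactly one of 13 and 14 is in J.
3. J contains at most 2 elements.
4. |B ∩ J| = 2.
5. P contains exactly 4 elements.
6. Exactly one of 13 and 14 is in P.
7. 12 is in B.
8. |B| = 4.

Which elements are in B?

B = {10, 12, 13, 14}

From (7): 12 ∈ B.
(1) (exactly one): 11 ∉ B.
(8): only 4 candidates remain for B, so all are in.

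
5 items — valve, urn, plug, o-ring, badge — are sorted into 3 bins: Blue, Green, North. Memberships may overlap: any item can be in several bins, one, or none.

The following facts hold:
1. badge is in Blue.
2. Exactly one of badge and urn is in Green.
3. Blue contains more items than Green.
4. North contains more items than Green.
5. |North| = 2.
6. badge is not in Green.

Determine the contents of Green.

Green = {urn}

From (1): badge ∈ Blue.
From (6): badge ∉ Green.
(2) (exactly one): urn ∈ Green.
Suppose valve ∈ Green: no assignment then satisfies all the clues, so valve ∉ Green.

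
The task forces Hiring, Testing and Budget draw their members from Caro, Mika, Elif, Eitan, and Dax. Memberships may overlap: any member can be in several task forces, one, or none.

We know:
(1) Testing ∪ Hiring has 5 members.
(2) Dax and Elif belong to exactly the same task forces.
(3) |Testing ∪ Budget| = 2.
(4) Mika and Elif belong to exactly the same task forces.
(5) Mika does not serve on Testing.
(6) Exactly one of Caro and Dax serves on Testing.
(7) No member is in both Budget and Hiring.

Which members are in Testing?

From (5): Mika ∉ Testing.
(4): Elif matches Mika: Elif ∉ Testing.
(2): Dax matches Elif: Dax ∉ Testing.
(6) (exactly one): Caro ∈ Testing.
Suppose Eitan ∉ Testing: no assignment then satisfies all the clues, so Eitan ∈ Testing.

Testing = {Caro, Eitan}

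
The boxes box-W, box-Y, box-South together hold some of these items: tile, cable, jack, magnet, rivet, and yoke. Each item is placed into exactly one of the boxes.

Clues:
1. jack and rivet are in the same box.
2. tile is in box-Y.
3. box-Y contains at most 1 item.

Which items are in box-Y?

box-Y = {tile}

From (2): tile ∈ box-Y.
(3): box-Y already has 1, so the rest are out.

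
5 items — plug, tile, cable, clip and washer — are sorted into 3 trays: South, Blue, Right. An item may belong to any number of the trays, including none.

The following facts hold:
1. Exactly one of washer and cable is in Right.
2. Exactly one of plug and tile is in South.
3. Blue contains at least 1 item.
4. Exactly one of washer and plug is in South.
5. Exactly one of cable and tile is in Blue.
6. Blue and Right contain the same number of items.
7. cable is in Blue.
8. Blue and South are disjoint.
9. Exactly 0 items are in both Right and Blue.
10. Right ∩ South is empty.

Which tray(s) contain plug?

plug: South

From (7): cable ∈ Blue.
(5) (exactly one): tile ∉ Blue.
(8) (disjoint): cable ∉ South.
Suppose plug ∉ South: no assignment then satisfies all the clues, so plug ∈ South.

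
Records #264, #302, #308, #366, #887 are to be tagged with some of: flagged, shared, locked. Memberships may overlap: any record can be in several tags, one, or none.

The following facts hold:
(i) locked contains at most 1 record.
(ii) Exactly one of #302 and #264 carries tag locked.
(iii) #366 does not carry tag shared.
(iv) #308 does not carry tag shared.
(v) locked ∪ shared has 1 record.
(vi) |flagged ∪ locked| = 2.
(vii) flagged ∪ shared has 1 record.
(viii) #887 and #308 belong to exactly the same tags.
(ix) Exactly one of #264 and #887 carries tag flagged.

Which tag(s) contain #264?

From (iii): #366 ∉ shared.
From (iv): #308 ∉ shared.
(viii): #887 matches #308: #887 ∉ shared.
Suppose #264 ∉ flagged: no assignment then satisfies all the clues, so #264 ∈ flagged.

#264: flagged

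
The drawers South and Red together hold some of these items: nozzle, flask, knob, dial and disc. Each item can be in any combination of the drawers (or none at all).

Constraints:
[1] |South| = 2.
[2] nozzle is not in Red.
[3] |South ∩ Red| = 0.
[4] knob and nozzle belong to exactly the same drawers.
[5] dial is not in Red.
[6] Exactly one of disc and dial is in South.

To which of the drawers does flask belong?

flask: South

From (2): nozzle ∉ Red.
From (5): dial ∉ Red.
(4): knob matches nozzle: knob ∉ Red.
Suppose flask ∉ South: no assignment then satisfies all the clues, so flask ∈ South.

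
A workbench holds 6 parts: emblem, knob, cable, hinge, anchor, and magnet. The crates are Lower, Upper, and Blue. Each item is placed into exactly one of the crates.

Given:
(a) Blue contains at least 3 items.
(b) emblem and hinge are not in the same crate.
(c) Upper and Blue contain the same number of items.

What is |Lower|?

0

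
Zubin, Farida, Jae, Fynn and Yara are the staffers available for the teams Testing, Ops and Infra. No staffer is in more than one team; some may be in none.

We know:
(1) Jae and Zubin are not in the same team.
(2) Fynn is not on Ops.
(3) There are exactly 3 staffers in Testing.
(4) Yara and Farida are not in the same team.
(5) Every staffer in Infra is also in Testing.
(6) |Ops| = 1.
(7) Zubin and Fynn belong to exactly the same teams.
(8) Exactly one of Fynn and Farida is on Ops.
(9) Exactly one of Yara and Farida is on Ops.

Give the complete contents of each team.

Testing = {Fynn, Yara, Zubin}; Ops = {Farida}; Infra = {}

From (2): Fynn ∉ Ops.
(7): Zubin matches Fynn: Zubin ∉ Ops.
(8) (exactly one): Farida ∈ Ops.
(9) (exactly one): Yara ∉ Ops.
(6): Ops already has 1, so the rest are out.
Suppose Zubin ∉ Testing: no assignment then satisfies all the clues, so Zubin ∈ Testing.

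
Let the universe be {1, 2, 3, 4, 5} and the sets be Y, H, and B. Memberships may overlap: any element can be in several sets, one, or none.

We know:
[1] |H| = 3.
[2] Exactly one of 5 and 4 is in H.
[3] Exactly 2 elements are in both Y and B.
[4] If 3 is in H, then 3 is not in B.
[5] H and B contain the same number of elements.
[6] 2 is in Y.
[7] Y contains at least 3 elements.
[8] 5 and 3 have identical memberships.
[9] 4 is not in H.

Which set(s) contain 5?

From (6): 2 ∈ Y.
From (9): 4 ∉ H.
(2) (exactly one): 5 ∈ H.
(8): 3 matches 5: 3 ∈ H.
(4): 3 ∉ B.
(8): 5 matches 3: 5 ∉ B.
Suppose 5 ∉ Y: no assignment then satisfies all the clues, so 5 ∈ Y.

5: H, Y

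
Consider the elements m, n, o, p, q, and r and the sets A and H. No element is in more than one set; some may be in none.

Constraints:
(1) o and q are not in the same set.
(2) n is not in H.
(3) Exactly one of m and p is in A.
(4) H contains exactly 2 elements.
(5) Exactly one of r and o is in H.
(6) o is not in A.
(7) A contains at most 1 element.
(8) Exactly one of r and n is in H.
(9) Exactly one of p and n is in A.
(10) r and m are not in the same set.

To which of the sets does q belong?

q: H

From (2): n ∉ H.
From (6): o ∉ A.
(8) (exactly one): r ∈ H.
(10): m ∉ H.
(5) (exactly one): o ∉ H.
Suppose q ∈ A: no assignment then satisfies all the clues, so q ∉ A.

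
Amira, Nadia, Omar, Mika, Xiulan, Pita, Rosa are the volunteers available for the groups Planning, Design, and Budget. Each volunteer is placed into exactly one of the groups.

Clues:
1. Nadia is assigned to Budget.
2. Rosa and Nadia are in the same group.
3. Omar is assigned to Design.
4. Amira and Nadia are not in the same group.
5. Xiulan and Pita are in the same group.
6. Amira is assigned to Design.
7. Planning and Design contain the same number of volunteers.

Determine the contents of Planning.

Planning = {Pita, Xiulan}

From (1): Nadia ∈ Budget.
From (3): Omar ∈ Design.
From (6): Amira ∈ Design.
(2): Rosa matches Nadia: Rosa ∉ Planning.
(2): Rosa matches Nadia: Rosa ∉ Design.
(2): Rosa matches Nadia: Rosa ∈ Budget.
Suppose Mika ∈ Planning: no assignment then satisfies all the clues, so Mika ∉ Planning.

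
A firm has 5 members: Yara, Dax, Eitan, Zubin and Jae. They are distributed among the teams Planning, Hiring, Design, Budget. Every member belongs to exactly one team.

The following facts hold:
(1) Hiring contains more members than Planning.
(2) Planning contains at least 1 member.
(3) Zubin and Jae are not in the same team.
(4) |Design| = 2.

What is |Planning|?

1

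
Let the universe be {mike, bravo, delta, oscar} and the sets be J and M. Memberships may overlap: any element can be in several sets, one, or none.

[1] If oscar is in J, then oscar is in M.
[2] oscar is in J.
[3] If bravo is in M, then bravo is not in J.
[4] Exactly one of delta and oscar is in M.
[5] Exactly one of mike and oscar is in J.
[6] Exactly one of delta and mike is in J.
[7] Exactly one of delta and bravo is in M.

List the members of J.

From (2): oscar ∈ J.
(1): oscar ∈ M.
(4) (exactly one): delta ∉ M.
(5) (exactly one): mike ∉ J.
(6) (exactly one): delta ∈ J.
(7) (exactly one): bravo ∈ M.
(3): bravo ∉ J.

J = {delta, oscar}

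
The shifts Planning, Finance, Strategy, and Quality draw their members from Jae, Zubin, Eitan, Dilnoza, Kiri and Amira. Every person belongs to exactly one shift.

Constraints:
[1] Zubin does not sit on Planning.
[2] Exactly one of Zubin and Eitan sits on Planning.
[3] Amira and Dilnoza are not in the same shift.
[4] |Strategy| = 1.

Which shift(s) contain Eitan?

From (1): Zubin ∉ Planning.
(2) (exactly one): Eitan ∈ Planning.

Eitan: Planning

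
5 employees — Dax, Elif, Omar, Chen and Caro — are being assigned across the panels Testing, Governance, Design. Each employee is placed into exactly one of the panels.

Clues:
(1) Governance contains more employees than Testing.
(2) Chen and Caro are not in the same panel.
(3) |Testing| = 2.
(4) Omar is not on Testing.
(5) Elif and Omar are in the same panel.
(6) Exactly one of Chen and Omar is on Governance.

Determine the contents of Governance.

From (4): Omar ∉ Testing.
(5): Elif matches Omar: Elif ∉ Testing.
Suppose Dax ∈ Governance: no assignment then satisfies all the clues, so Dax ∉ Governance.

Governance = {Caro, Elif, Omar}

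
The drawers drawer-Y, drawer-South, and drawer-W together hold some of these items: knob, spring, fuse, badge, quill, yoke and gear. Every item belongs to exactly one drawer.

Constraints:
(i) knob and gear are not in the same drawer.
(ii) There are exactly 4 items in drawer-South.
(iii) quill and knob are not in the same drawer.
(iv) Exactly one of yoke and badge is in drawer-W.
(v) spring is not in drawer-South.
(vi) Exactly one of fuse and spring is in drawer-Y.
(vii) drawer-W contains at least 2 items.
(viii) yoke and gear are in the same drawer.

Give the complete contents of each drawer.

drawer-Y = {spring}; drawer-South = {fuse, gear, quill, yoke}; drawer-W = {badge, knob}

From (v): spring ∉ drawer-South.
Suppose knob ∈ drawer-Y: no assignment then satisfies all the clues, so knob ∉ drawer-Y.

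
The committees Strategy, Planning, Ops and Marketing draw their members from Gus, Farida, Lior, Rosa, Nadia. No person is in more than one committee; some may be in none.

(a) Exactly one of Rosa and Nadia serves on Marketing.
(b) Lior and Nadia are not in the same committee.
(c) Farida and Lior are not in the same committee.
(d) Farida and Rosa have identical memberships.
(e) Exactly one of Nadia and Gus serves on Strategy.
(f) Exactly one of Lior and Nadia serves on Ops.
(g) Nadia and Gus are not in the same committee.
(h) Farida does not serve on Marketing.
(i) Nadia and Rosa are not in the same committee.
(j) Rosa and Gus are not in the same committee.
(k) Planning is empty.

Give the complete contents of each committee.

Strategy = {Gus}; Planning = {}; Ops = {Lior}; Marketing = {Nadia}

From (h): Farida ∉ Marketing.
(d): Rosa matches Farida: Rosa ∉ Marketing.
(k): Planning already has 0, so the rest are out.
(a) (exactly one): Nadia ∈ Marketing.
(b): Lior ∉ Marketing.
(e) (exactly one): Gus ∈ Strategy.
(f) (exactly one): Lior ∈ Ops.
(j): Rosa ∉ Strategy.
(c): Farida ∉ Ops.
(d): Farida matches Rosa: Farida ∉ Strategy.
(d): Rosa matches Farida: Rosa ∉ Ops.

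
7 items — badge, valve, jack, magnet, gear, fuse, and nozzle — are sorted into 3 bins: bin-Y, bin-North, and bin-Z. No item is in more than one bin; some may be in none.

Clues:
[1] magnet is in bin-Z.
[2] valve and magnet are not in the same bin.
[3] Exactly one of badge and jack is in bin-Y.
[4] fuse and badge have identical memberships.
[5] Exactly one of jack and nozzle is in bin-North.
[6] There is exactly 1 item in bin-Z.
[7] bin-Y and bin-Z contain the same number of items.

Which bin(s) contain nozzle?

nozzle: bin-North

From (1): magnet ∈ bin-Z.
(2): valve ∉ bin-Z.
(6): bin-Z already has 1, so the rest are out.
Suppose nozzle ∈ bin-Y: no assignment then satisfies all the clues, so nozzle ∉ bin-Y.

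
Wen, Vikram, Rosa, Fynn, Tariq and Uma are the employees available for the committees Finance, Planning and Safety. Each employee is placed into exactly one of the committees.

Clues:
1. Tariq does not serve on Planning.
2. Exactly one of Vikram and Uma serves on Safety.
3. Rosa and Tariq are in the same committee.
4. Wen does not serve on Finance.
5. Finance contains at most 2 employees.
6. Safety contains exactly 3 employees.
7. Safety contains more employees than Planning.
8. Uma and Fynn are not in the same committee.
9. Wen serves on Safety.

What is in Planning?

Planning = {Uma}

From (1): Tariq ∉ Planning.
From (4): Wen ∉ Finance.
From (9): Wen ∈ Safety.
(3): Rosa matches Tariq: Rosa ∉ Planning.
Suppose Vikram ∈ Planning: no assignment then satisfies all the clues, so Vikram ∉ Planning.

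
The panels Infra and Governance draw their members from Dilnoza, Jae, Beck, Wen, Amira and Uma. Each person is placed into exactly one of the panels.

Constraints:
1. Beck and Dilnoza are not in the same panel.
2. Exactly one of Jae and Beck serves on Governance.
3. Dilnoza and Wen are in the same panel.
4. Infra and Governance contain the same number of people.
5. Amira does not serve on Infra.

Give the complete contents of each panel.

Infra = {Dilnoza, Jae, Wen}; Governance = {Amira, Beck, Uma}

From (5): Amira ∉ Infra.
Only one panel left: Amira ∈ Governance.
Suppose Dilnoza ∉ Infra: no assignment then satisfies all the clues, so Dilnoza ∈ Infra.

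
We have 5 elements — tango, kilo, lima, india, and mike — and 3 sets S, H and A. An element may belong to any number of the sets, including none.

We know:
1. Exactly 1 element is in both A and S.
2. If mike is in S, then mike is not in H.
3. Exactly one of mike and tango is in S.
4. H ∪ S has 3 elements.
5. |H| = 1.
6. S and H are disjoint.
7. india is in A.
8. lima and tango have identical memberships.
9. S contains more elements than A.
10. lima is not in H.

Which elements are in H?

H = {kilo}

From (7): india ∈ A.
From (10): lima ∉ H.
(8): tango matches lima: tango ∉ H.
Suppose kilo ∉ H: no assignment then satisfies all the clues, so kilo ∈ H.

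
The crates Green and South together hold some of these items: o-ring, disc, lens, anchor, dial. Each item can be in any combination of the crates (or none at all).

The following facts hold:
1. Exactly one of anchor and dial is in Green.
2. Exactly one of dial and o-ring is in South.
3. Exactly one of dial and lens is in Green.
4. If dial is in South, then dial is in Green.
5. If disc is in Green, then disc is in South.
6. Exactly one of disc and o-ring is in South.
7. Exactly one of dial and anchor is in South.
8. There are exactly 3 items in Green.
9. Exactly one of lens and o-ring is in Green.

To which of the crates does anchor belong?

anchor: none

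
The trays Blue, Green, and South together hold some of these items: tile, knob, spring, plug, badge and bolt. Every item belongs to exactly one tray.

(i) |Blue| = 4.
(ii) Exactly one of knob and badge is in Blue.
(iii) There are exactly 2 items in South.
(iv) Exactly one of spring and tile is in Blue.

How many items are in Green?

0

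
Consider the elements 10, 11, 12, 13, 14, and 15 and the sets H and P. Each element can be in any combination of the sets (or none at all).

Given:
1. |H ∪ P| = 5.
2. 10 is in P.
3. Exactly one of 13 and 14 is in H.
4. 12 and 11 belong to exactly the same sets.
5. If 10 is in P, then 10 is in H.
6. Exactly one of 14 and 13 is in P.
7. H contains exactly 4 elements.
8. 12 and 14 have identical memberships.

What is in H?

H = {10, 11, 12, 14}

From (2): 10 ∈ P.
(5): 10 ∈ H.
Suppose 11 ∉ H: no assignment then satisfies all the clues, so 11 ∈ H.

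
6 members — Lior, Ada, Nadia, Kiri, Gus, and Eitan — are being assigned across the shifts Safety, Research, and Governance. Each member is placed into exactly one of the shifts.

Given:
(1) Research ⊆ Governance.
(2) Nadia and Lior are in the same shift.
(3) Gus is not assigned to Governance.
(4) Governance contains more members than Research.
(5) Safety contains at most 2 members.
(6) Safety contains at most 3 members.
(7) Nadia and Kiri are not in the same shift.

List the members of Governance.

Governance = {Ada, Eitan, Lior, Nadia}

From (3): Gus ∉ Governance.
(1) contrapositive: Gus ∉ Research.
Only one shift left: Gus ∈ Safety.
Suppose Lior ∉ Governance: no assignment then satisfies all the clues, so Lior ∈ Governance.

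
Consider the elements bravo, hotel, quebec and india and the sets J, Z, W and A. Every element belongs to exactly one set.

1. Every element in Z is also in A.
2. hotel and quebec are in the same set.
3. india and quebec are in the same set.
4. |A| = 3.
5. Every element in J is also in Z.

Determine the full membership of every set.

J = {}; Z = {}; W = {bravo}; A = {hotel, india, quebec}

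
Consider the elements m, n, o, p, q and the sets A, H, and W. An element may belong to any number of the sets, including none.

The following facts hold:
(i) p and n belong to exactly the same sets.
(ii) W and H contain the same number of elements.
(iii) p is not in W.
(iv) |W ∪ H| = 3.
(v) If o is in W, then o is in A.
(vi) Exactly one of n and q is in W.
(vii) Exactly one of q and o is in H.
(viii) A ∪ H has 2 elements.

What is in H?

H = {m, o}

From (iii): p ∉ W.
(i): n matches p: n ∉ W.
(vi) (exactly one): q ∈ W.
Suppose m ∉ H: no assignment then satisfies all the clues, so m ∈ H.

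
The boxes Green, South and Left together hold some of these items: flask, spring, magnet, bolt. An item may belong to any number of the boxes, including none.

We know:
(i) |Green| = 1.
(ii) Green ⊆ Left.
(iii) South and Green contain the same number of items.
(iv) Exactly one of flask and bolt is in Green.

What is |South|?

1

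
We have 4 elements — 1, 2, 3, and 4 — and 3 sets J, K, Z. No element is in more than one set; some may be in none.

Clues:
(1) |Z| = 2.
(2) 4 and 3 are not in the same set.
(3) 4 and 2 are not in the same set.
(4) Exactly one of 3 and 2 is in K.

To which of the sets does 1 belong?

1: Z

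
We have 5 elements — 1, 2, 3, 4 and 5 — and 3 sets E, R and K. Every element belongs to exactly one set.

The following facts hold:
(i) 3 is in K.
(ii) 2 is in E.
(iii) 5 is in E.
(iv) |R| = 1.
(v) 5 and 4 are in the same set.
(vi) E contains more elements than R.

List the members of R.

From (i): 3 ∈ K.
From (ii): 2 ∈ E.
From (iii): 5 ∈ E.
(v): 4 matches 5: 4 ∈ E.
(iv): only 1 candidates remain for R, so all are in.

R = {1}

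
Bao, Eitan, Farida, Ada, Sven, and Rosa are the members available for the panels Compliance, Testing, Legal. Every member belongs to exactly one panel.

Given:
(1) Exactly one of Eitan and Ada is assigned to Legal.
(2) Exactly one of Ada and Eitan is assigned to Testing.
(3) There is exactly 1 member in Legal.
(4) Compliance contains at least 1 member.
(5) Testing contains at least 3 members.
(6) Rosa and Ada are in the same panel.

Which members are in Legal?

Legal = {Eitan}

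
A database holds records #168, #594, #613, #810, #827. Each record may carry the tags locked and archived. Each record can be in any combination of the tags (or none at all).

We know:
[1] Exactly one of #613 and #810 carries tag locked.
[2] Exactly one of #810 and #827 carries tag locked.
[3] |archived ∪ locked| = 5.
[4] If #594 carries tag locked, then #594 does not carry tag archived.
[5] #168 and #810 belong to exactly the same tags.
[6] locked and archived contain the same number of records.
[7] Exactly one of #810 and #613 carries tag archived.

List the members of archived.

archived = {#168, #810, #827}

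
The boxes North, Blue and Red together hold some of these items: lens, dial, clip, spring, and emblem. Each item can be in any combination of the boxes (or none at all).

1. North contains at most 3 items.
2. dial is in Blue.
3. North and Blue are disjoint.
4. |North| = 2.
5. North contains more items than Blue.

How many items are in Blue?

1

From (2): dial ∈ Blue.
(3) (disjoint): dial ∉ North.
Suppose lens ∈ Blue: no assignment then satisfies all the clues, so lens ∉ Blue.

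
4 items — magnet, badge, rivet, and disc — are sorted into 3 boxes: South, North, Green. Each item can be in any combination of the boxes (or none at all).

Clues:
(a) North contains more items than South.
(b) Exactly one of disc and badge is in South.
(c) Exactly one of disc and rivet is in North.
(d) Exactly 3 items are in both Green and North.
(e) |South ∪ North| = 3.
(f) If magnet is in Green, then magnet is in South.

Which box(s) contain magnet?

magnet: Green, North, South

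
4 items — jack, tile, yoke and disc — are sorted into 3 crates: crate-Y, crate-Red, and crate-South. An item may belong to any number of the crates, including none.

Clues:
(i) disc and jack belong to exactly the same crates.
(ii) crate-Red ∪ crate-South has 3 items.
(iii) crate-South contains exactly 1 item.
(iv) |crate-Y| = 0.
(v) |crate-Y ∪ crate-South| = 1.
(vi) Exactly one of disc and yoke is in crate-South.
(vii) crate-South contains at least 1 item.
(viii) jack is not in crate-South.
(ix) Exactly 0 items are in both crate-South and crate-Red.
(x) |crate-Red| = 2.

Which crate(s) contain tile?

From (viii): jack ∉ crate-South.
(i): disc matches jack: disc ∉ crate-South.
(iv): crate-Y already has 0, so the rest are out.
(vi) (exactly one): yoke ∈ crate-South.
(iii): crate-South already has 1, so the rest are out.
Suppose tile ∈ crate-Red: no assignment then satisfies all the clues, so tile ∉ crate-Red.

tile: none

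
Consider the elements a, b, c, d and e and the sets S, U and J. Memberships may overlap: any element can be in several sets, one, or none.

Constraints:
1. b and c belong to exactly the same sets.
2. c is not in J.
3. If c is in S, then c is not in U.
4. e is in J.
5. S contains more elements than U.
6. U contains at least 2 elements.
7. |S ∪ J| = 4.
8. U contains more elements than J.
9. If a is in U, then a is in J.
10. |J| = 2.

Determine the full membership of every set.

S = {a, b, c, e}; U = {a, d, e}; J = {a, e}

From (2): c ∉ J.
From (4): e ∈ J.
(1): b matches c: b ∉ J.
Suppose a ∉ S: no assignment then satisfies all the clues, so a ∈ S.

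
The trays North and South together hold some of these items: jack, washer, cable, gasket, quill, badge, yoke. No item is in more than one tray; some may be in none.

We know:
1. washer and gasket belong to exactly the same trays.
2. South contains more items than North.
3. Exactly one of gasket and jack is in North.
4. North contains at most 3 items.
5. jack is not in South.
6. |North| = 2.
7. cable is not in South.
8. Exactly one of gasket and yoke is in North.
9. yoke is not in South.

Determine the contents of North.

North = {jack, yoke}

From (5): jack ∉ South.
From (7): cable ∉ South.
From (9): yoke ∉ South.
Suppose jack ∉ North: no assignment then satisfies all the clues, so jack ∈ North.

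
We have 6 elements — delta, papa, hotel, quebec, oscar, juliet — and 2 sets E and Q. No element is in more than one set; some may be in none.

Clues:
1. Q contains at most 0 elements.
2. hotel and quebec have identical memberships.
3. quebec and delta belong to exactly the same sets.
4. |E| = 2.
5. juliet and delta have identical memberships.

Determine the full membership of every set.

(1): Q already has 0, so the rest are out.
Suppose delta ∈ E: no assignment then satisfies all the clues, so delta ∉ E.

E = {oscar, papa}; Q = {}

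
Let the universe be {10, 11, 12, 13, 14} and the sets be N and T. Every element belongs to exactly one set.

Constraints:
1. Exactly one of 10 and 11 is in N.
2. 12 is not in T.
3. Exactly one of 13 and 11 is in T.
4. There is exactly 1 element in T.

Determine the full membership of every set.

N = {10, 12, 13, 14}; T = {11}

From (2): 12 ∉ T.
Only one set left: 12 ∈ N.
Suppose 10 ∉ N: no assignment then satisfies all the clues, so 10 ∈ N.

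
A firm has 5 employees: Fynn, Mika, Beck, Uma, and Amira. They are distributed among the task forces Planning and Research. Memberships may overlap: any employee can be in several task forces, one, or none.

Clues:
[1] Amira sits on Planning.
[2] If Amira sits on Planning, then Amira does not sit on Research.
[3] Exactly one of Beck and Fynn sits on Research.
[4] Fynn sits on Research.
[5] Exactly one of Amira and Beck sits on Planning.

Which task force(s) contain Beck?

Beck: none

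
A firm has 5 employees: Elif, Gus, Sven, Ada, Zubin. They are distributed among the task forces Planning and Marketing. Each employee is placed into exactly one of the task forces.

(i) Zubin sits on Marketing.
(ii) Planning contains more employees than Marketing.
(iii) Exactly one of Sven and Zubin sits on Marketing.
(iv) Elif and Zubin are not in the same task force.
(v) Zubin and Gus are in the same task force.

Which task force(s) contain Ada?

From (i): Zubin ∈ Marketing.
(iii) (exactly one): Sven ∉ Marketing.
(iv): Elif ∉ Marketing.
(v): Gus matches Zubin: Gus ∉ Planning.
(v): Gus matches Zubin: Gus ∈ Marketing.
Only one task force left: Elif ∈ Planning.
Only one task force left: Sven ∈ Planning.
Suppose Ada ∉ Planning: no assignment then satisfies all the clues, so Ada ∈ Planning.

Ada: Planning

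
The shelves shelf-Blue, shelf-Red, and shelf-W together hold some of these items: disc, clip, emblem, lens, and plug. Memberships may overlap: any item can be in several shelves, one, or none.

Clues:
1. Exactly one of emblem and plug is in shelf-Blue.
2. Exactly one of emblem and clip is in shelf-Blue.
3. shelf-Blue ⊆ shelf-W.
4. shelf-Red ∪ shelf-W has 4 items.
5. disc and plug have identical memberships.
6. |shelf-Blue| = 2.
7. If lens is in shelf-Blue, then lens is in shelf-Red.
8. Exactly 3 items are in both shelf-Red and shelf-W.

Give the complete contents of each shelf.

shelf-Blue = {emblem, lens}; shelf-Red = {disc, lens, plug}; shelf-W = {disc, emblem, lens, plug}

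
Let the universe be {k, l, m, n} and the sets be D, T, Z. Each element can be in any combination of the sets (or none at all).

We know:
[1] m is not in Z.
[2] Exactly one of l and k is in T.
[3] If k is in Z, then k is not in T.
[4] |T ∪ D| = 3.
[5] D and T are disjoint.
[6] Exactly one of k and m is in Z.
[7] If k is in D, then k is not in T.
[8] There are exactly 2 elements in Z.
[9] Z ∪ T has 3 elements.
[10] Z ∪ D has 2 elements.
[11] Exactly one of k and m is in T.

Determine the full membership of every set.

D = {k}; T = {l, m}; Z = {k, l}

From (1): m ∉ Z.
(6) (exactly one): k ∈ Z.
(3): k ∉ T.
(11) (exactly one): m ∈ T.
(2) (exactly one): l ∈ T.
(5) (disjoint): l ∉ D.
(5) (disjoint): m ∉ D.
Suppose k ∉ D: no assignment then satisfies all the clues, so k ∈ D.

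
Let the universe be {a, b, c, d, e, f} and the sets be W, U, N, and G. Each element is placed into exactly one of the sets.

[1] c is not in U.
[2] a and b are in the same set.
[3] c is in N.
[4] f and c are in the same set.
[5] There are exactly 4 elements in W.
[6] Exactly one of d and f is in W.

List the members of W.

W = {a, b, d, e}

From (1): c ∉ U.
From (3): c ∈ N.
(4): f matches c: f ∉ W.
(4): f matches c: f ∉ U.
(4): f matches c: f ∈ N.
(5): only 4 candidates remain for W, so all are in.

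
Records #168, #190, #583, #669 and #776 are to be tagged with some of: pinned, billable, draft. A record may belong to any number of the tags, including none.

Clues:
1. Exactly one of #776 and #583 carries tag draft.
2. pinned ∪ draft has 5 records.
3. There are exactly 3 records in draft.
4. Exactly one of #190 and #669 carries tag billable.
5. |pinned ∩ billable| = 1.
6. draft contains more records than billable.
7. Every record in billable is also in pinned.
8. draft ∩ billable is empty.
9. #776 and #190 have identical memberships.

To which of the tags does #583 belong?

#583: pinned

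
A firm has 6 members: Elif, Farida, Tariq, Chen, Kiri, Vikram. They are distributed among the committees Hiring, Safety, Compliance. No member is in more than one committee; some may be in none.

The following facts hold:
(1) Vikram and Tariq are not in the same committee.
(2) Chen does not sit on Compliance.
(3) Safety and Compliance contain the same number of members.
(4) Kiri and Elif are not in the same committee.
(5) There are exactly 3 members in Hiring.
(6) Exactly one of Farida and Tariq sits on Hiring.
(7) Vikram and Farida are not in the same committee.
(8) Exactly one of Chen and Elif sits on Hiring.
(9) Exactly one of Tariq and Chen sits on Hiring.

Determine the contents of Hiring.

Hiring = {Chen, Farida, Kiri}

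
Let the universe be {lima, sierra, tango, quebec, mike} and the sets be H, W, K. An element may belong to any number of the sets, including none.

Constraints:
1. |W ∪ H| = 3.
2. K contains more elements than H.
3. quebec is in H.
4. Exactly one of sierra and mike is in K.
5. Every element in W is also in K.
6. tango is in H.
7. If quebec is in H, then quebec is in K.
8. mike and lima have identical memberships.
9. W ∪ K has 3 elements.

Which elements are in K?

K = {quebec, sierra, tango}

From (3): quebec ∈ H.
From (6): tango ∈ H.
(7): quebec ∈ K.
Suppose lima ∈ K: no assignment then satisfies all the clues, so lima ∉ K.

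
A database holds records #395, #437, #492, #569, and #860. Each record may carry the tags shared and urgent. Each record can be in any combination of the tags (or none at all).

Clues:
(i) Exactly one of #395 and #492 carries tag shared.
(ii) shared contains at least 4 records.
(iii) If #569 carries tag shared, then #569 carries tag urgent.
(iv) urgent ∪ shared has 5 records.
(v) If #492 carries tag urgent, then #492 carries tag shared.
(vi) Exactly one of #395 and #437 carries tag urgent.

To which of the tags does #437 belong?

#437: shared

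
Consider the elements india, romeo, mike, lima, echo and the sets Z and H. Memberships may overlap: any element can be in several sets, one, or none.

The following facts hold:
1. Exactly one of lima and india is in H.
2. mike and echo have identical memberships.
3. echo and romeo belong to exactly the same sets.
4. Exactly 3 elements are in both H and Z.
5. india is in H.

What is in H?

H = {echo, india, mike, romeo}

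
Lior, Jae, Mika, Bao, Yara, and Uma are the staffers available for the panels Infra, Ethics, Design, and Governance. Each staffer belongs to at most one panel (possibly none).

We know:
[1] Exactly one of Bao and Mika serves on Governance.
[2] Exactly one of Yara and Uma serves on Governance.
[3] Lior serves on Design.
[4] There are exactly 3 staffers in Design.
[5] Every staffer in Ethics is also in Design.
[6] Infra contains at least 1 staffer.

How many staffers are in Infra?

1

From (3): Lior ∈ Design.
Suppose Jae ∈ Ethics: no assignment then satisfies all the clues, so Jae ∉ Ethics.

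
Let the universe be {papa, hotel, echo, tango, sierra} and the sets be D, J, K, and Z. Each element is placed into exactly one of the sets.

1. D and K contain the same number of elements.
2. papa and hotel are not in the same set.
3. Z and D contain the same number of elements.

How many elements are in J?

2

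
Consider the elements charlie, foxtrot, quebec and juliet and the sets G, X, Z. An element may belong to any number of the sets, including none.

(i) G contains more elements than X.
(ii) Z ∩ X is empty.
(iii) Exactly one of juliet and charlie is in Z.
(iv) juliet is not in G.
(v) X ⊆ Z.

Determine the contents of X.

X = {}

From (iv): juliet ∉ G.
Suppose charlie ∈ X: no assignment then satisfies all the clues, so charlie ∉ X.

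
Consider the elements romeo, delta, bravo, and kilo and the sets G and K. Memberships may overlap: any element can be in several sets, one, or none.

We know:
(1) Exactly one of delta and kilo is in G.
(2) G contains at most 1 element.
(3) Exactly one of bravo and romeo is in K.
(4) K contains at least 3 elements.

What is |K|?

3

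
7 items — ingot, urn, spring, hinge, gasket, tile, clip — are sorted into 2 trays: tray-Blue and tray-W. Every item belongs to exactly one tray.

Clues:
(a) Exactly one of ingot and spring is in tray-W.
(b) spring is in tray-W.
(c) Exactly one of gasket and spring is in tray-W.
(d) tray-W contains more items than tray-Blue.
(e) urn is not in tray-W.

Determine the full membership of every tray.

tray-Blue = {gasket, ingot, urn}; tray-W = {clip, hinge, spring, tile}

From (b): spring ∈ tray-W.
From (e): urn ∉ tray-W.
(a) (exactly one): ingot ∉ tray-W.
(c) (exactly one): gasket ∉ tray-W.
Only one tray left: ingot ∈ tray-Blue.
Only one tray left: urn ∈ tray-Blue.
Only one tray left: gasket ∈ tray-Blue.
Suppose hinge ∈ tray-Blue: no assignment then satisfies all the clues, so hinge ∉ tray-Blue.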